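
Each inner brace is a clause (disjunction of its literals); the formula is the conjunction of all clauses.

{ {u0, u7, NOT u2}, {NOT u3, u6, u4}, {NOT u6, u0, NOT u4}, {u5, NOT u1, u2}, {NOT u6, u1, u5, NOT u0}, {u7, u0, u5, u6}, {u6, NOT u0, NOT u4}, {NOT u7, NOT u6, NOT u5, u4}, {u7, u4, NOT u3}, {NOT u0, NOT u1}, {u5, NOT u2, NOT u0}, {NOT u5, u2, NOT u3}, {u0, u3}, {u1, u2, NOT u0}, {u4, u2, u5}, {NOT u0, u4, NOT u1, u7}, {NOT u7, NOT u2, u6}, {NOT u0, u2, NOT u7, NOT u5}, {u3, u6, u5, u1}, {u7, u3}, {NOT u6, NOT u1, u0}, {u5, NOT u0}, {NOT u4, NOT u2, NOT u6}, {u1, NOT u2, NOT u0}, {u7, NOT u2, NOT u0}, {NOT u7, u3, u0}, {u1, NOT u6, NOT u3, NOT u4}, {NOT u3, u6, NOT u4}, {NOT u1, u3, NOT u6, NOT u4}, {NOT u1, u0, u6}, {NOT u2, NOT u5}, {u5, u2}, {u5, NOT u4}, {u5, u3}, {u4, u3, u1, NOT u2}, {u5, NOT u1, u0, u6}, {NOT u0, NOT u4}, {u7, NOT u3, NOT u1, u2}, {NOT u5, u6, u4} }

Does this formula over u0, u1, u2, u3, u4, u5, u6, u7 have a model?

Satisfiable

Branch on u0: set u0 = false.
(u3) alone gives u3 = true.
Branch on u7: set u7 = true.
Branch on u6: set u6 = true.
(NOT u4) alone gives u4 = false.
(NOT u5) alone gives u5 = false.
(u2) alone gives u2 = true.
(NOT u1) alone gives u1 = false.
This assignment satisfies each clause.
A satisfying assignment: u0 ↦ false, u1 ↦ false, u2 ↦ true, u3 ↦ true, u4 ↦ false, u5 ↦ false, u6 ↦ true, u7 ↦ true.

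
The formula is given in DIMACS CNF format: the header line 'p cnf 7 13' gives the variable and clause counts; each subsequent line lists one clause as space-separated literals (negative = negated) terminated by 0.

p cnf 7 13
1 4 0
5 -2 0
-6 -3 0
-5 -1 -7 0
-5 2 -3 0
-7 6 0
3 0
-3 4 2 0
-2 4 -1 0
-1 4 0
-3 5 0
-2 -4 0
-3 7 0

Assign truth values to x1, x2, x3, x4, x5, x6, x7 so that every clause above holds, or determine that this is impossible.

(x3) alone gives x3 = True.
(¬x6) alone gives x6 = False.
(¬x7) alone gives x7 = False.
But (x7) is also a unit clause — contradiction.

UNSATISFIABLE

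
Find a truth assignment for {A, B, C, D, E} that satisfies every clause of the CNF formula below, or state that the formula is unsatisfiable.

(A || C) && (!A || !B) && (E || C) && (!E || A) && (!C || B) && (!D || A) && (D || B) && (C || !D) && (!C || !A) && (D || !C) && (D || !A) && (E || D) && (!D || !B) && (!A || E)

UNSATISFIABLE

Suppose A = true.
From the singleton clause (!B), B = false.
From the singleton clause (!C), C = false.
From the singleton clause (E), E = true.
From the singleton clause (D), D = true.
But (!D) is also a unit clause — contradiction.
Backtrack on A: now try A = false.
From the singleton clause (C), C = true.
From the singleton clause (!E), E = false.
From the singleton clause (B), B = true.
From the singleton clause (!D), D = false.
But (D) is also a unit clause — contradiction.
Neither A = true nor A = false works.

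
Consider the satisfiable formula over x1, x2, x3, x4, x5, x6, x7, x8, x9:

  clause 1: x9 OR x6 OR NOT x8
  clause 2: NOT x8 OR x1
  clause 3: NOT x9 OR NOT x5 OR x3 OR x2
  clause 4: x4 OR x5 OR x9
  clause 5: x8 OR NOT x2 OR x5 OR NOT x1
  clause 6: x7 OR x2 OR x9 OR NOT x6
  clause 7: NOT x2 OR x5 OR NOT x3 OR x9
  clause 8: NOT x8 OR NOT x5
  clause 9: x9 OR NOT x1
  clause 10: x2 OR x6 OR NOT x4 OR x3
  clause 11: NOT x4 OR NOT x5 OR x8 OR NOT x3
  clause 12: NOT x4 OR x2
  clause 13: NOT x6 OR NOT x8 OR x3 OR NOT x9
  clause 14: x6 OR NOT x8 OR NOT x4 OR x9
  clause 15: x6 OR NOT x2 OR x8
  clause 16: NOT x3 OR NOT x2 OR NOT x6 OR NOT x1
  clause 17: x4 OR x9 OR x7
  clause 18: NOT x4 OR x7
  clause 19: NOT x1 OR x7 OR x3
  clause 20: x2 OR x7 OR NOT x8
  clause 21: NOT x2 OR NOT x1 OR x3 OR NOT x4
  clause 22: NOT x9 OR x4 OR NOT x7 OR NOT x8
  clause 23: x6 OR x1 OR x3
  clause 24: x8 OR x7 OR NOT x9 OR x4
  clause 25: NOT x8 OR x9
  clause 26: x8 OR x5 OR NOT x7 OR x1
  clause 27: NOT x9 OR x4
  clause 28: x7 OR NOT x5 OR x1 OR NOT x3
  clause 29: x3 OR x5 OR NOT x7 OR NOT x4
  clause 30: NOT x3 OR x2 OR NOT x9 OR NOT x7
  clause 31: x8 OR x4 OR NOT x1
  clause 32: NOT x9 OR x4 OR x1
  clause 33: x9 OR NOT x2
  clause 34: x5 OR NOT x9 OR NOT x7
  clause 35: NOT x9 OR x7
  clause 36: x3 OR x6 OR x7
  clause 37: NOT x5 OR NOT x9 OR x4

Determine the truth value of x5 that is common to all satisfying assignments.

Suppose x5 = false.
Try x8 = false.
Try x4 = true.
Unit clause (x2) forces x2 = true.
Unit clause (NOT x1) forces x1 = false.
Unit clause (x6) forces x6 = true.
Unit clause (x7) forces x7 = true.
But (NOT x7) is also a unit clause — contradiction.
Backtrack on x4: now try x4 = false.
Unit clause (x9) forces x9 = true.
But (NOT x9) is also a unit clause — contradiction.
Both values of x4 lead to a conflict.
Backtrack on x8: now try x8 = true.
Unit clause (x1) forces x1 = true.
Unit clause (x9) forces x9 = true.
Unit clause (x4) forces x4 = true.
Unit clause (x2) forces x2 = true.
Unit clause (x7) forces x7 = true.
But (NOT x7) is also a unit clause — contradiction.
Both values of x8 lead to a conflict.
So every satisfying assignment has x5 = True.

True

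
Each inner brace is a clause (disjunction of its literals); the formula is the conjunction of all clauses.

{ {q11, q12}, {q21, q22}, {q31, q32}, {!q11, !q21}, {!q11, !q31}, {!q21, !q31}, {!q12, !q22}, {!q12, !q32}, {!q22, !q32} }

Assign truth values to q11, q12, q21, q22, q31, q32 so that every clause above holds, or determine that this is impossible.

UNSATISFIABLE

Suppose q11 = true.
Unit clause (!q21) forces q21 = false.
Unit clause (q22) forces q22 = true.
Unit clause (!q31) forces q31 = false.
Unit clause (q32) forces q32 = true.
That conflicts with the unit clause (!q32).
Backtrack on q11: now try q11 = false.
Unit clause (q12) forces q12 = true.
Unit clause (!q22) forces q22 = false.
Unit clause (q21) forces q21 = true.
Unit clause (!q31) forces q31 = false.
Unit clause (q32) forces q32 = true.
That conflicts with the unit clause (!q32).
Both values of q11 lead to a conflict.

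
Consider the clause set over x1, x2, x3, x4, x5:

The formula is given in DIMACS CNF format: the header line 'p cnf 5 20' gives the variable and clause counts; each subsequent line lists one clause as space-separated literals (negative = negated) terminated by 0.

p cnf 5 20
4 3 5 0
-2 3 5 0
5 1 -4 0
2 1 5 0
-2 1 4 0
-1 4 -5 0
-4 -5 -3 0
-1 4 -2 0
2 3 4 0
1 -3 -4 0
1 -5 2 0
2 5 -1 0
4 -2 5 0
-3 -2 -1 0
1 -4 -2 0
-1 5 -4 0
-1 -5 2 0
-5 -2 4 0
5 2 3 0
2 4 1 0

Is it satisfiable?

Branch on x4: set x4 = True.
Branch on x5: set x5 = True.
(¬x3) alone gives x3 = False.
Branch on x1: set x1 = True.
(x2) alone gives x2 = True.
All clauses are satisfied.
A satisfying assignment: x1=True, x2=True, x3=False, x4=True, x5=True.

Yes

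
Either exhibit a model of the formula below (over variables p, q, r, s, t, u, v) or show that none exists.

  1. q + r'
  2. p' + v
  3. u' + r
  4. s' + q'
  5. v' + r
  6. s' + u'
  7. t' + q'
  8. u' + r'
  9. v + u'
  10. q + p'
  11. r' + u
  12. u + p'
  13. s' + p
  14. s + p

Case q = 1:
From the singleton clause (s'), s = 0.
From the singleton clause (t'), t = 0.
From the singleton clause (p), p = 1.
From the singleton clause (v), v = 1.
From the singleton clause (r), r = 1.
From the singleton clause (u'), u = 0.
Now (u) is unsatisfied and unit — conflict.
Backtrack on q: now try q = 0.
From the singleton clause (r'), r = 0.
From the singleton clause (u'), u = 0.
From the singleton clause (v'), v = 0.
From the singleton clause (p'), p = 0.
From the singleton clause (s'), s = 0.
Now (s) is unsatisfied and unit — conflict.
Both values of q lead to a conflict.

UNSATISFIABLE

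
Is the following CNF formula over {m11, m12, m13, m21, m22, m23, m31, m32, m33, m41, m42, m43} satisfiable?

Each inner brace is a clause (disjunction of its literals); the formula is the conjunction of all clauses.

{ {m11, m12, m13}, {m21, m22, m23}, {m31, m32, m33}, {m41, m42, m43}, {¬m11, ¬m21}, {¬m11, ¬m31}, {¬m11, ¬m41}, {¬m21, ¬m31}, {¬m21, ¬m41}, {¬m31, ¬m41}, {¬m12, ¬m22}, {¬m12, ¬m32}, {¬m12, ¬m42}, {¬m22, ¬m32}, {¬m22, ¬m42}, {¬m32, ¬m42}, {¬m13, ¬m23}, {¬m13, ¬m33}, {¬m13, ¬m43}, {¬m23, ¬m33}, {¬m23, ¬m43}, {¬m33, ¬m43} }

Unsatisfiable

Branch on m11: set m11 = False.
Branch on m12: set m12 = True.
Unit clause (¬m22) forces m22 = False.
Unit clause (¬m32) forces m32 = False.
Unit clause (¬m42) forces m42 = False.
Branch on m21: set m21 = True.
Unit clause (¬m31) forces m31 = False.
Unit clause (m33) forces m33 = True.
Unit clause (¬m41) forces m41 = False.
Unit clause (m43) forces m43 = True.
Now (¬m43) is unsatisfied and unit — conflict.
Undo m21 and try m21 = False.
Unit clause (m23) forces m23 = True.
Unit clause (¬m13) forces m13 = False.
Unit clause (¬m33) forces m33 = False.
Unit clause (m31) forces m31 = True.
Unit clause (¬m41) forces m41 = False.
Unit clause (m43) forces m43 = True.
Now (¬m43) is unsatisfied and unit — conflict.
Neither m21 = True nor m21 = False works.
Undo m12 and try m12 = False.
Unit clause (m13) forces m13 = True.
Unit clause (¬m23) forces m23 = False.
Unit clause (¬m33) forces m33 = False.
Unit clause (¬m43) forces m43 = False.
Branch on m21: set m21 = True.
Unit clause (¬m31) forces m31 = False.
Unit clause (m32) forces m32 = True.
Unit clause (¬m41) forces m41 = False.
Unit clause (m42) forces m42 = True.
Now (¬m42) is unsatisfied and unit — conflict.
Undo m21 and try m21 = False.
Unit clause (m22) forces m22 = True.
Unit clause (¬m32) forces m32 = False.
Unit clause (m31) forces m31 = True.
Unit clause (¬m41) forces m41 = False.
Unit clause (m42) forces m42 = True.
Now (¬m42) is unsatisfied and unit — conflict.
Neither m21 = True nor m21 = False works.
Neither m12 = True nor m12 = False works.
Undo m11 and try m11 = True.
Unit clause (¬m21) forces m21 = False.
Unit clause (¬m31) forces m31 = False.
Unit clause (¬m41) forces m41 = False.
Branch on m22: set m22 = True.
Unit clause (¬m12) forces m12 = False.
Unit clause (¬m32) forces m32 = False.
Unit clause (m33) forces m33 = True.
Unit clause (¬m42) forces m42 = False.
Unit clause (m43) forces m43 = True.
Now (¬m43) is unsatisfied and unit — conflict.
Undo m22 and try m22 = False.
Unit clause (m23) forces m23 = True.
Unit clause (¬m13) forces m13 = False.
Unit clause (¬m33) forces m33 = False.
Unit clause (m32) forces m32 = True.
Unit clause (¬m12) forces m12 = False.
Unit clause (¬m42) forces m42 = False.
Unit clause (m43) forces m43 = True.
Now (¬m43) is unsatisfied and unit — conflict.
Neither m22 = True nor m22 = False works.
Neither m11 = True nor m11 = False works.
No assignment satisfies every clause.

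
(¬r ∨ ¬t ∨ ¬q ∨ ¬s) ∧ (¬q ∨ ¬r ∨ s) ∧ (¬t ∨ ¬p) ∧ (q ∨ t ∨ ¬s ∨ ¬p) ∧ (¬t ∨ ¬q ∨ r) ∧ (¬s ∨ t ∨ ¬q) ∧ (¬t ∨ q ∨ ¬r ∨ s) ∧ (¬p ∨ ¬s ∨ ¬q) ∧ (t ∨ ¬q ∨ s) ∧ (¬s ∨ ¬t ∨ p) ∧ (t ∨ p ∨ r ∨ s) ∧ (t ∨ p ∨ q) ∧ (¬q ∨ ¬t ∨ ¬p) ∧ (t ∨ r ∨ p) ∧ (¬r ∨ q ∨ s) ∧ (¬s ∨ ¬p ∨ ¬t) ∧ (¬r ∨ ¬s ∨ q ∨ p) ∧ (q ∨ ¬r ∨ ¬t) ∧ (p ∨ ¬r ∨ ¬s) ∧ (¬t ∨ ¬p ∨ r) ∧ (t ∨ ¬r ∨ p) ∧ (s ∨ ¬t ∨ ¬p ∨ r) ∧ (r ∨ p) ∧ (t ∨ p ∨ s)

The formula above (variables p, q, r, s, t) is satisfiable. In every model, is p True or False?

Suppose p = False.
(r) alone gives r = True.
(¬s) alone gives s = False.
(¬q) alone gives q = False.
But (q) is also a unit clause — contradiction.
So every satisfying assignment has p = True.

True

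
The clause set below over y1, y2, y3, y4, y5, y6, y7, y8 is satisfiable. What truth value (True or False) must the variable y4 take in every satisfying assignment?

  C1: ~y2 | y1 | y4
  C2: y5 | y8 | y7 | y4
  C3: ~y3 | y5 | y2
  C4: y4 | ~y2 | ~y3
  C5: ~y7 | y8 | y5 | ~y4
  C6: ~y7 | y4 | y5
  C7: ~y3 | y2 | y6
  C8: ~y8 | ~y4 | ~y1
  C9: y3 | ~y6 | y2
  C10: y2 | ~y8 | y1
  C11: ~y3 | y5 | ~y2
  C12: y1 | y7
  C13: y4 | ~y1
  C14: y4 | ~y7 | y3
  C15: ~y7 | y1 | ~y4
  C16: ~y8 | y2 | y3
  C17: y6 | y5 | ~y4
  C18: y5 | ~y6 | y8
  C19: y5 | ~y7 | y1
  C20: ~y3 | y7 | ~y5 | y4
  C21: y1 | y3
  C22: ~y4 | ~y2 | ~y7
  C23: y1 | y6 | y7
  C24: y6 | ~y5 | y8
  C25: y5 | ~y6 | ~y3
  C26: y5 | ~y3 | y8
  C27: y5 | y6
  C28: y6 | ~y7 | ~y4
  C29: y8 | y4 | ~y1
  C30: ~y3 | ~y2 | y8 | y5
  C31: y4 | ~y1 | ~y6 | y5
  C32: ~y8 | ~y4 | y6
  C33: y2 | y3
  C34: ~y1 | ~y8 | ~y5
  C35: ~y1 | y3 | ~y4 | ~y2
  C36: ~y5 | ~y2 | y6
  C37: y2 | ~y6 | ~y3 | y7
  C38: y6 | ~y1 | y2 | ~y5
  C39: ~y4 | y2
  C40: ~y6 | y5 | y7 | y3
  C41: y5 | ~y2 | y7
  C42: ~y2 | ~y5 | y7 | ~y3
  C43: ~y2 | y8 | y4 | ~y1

Suppose y4 = 1.
Unit clause (y2) forces y2 = 1.
Unit clause (~y7) forces y7 = 0.
Unit clause (y1) forces y1 = 1.
Unit clause (~y8) forces y8 = 0.
Unit clause (y3) forces y3 = 1.
Unit clause (y5) forces y5 = 1.
That conflicts with the unit clause (~y5).
So every satisfying assignment has y4 = False.

False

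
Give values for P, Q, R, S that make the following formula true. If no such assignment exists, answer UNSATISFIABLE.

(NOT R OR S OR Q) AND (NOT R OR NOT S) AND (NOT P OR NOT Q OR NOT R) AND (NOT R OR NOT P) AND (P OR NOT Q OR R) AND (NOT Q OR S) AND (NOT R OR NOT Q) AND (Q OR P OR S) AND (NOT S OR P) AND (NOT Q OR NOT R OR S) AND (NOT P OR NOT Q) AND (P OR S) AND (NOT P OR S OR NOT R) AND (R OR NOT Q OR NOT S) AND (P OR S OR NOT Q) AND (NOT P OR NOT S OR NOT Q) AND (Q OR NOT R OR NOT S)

Suppose R = false.
Suppose P = true.
(NOT Q) alone gives Q = false.
All clauses hold; S can take either value.

P: true,  Q: false,  R: false,  S: true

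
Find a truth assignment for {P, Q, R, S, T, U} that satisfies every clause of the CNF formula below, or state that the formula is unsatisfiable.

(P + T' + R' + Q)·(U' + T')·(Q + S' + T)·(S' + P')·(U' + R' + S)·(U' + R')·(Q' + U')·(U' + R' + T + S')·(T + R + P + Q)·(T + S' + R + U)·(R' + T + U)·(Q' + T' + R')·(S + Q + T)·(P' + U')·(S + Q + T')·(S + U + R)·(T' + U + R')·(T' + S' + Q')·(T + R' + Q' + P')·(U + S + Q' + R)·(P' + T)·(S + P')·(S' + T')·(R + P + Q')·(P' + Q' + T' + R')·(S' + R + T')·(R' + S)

Branch on U: set U = 0.
Branch on S: set S = 0.
From the singleton clause (R), R = 1.
That conflicts with the unit clause (R').
Undo S and try S = 1.
From the singleton clause (P'), P = 0.
From the singleton clause (T'), T = 0.
From the singleton clause (Q), Q = 1.
From the singleton clause (R), R = 1.
That conflicts with the unit clause (R').
Neither S = 1 nor S = 0 works.
Undo U and try U = 1.
From the singleton clause (T'), T = 0.
From the singleton clause (R'), R = 0.
From the singleton clause (Q'), Q = 0.
From the singleton clause (S'), S = 0.
That conflicts with the unit clause (S).
Neither U = 1 nor U = 0 works.

UNSATISFIABLE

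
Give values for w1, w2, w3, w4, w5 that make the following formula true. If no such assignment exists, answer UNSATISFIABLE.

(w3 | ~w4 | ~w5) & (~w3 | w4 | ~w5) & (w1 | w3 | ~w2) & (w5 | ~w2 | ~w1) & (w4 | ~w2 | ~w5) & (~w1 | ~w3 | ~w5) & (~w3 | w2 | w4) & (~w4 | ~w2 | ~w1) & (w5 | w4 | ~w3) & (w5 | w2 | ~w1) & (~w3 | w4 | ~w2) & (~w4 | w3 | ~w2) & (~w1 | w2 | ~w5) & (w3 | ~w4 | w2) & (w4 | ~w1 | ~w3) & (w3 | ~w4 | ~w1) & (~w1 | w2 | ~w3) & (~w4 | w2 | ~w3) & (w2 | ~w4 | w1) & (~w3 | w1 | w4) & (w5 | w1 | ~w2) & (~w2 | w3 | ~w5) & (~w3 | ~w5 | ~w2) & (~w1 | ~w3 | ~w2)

Branch on w3: set w3 = 0.
Branch on w4: set w4 = 0.
Branch on w1: set w1 = 0.
From the singleton clause (~w2), w2 = 0.
No clause remains; w5 is free.

w1: 0, w2: 0, w3: 0, w4: 0, w5: 1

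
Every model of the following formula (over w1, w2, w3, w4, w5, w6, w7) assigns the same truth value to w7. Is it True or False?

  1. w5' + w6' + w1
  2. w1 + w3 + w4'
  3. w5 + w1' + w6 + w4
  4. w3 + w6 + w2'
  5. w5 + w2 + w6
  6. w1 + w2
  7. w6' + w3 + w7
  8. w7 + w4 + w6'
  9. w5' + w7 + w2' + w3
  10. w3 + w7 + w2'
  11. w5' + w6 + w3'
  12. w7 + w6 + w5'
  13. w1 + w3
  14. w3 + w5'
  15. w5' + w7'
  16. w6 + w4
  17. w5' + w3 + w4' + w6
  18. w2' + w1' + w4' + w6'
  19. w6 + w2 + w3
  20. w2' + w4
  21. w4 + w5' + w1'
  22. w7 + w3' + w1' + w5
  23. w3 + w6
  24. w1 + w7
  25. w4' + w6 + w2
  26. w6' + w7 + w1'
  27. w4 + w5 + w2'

True

Suppose w7 = 0.
From the singleton clause (w1), w1 = 1.
From the singleton clause (w6'), w6 = 0.
From the singleton clause (w5'), w5 = 0.
From the singleton clause (w4), w4 = 1.
From the singleton clause (w2), w2 = 1.
From the singleton clause (w3), w3 = 1.
That conflicts with the unit clause (w3').
So every satisfying assignment has w7 = True.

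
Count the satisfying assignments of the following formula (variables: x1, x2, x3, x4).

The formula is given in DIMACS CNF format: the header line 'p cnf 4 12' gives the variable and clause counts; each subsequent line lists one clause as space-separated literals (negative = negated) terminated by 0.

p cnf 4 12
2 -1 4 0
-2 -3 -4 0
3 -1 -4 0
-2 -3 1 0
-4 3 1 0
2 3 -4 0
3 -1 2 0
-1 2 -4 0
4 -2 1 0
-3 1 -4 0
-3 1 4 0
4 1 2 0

2

There are 2^4 = 16 truth assignments over (x1, x2, x3, x4).
Check each against the 12 clauses (columns in the order x1, x2, x3, x4):
  F F F F  ✗ fails (x4 ∨ x1 ∨ x2)
  F F F T  ✗ fails (¬x4 ∨ x3 ∨ x1)
  F F T F  ✗ fails (¬x3 ∨ x1 ∨ x4)
  F F T T  ✗ fails (¬x3 ∨ x1 ∨ ¬x4)
  F T F F  ✗ fails (x4 ∨ ¬x2 ∨ x1)
  F T F T  ✗ fails (¬x4 ∨ x3 ∨ x1)
  F T T F  ✗ fails (¬x2 ∨ ¬x3 ∨ x1)
  F T T T  ✗ fails (¬x2 ∨ ¬x3 ∨ ¬x4)
  T F F F  ✗ fails (x2 ∨ ¬x1 ∨ x4)
  T F F T  ✗ fails (x3 ∨ ¬x1 ∨ ¬x4)
  T F T F  ✗ fails (x2 ∨ ¬x1 ∨ x4)
  T F T T  ✗ fails (¬x1 ∨ x2 ∨ ¬x4)
  T T F F  ✓ satisfies all
  T T F T  ✗ fails (x3 ∨ ¬x1 ∨ ¬x4)
  T T T F  ✓ satisfies all
  T T T T  ✗ fails (¬x2 ∨ ¬x3 ∨ ¬x4)
2 of the 16 rows are models.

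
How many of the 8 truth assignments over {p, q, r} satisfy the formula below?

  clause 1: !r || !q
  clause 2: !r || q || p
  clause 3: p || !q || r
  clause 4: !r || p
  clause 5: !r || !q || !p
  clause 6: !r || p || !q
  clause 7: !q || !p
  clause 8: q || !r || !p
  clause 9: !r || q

There are 2^3 = 8 truth assignments over (p, q, r).
Check each against the 9 clauses (columns in the order p, q, r):
  F F F  ✓ satisfies all
  F F T  ✗ fails (!r || q || p)
  F T F  ✗ fails (p || !q || r)
  F T T  ✗ fails (!r || !q)
  T F F  ✓ satisfies all
  T F T  ✗ fails (q || !r || !p)
  T T F  ✗ fails (!q || !p)
  T T T  ✗ fails (!r || !q)
2 of the 8 rows are models.

2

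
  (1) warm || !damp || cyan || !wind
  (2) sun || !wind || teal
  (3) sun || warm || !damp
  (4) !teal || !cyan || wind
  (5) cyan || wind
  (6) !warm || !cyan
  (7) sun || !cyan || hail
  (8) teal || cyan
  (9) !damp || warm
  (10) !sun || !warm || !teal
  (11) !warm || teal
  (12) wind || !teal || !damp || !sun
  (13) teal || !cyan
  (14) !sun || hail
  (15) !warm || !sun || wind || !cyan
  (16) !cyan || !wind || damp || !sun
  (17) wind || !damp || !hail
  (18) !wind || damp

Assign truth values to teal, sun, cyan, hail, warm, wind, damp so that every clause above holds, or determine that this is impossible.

teal ↦ true; sun ↦ false; cyan ↦ false; hail ↦ true; warm ↦ true; wind ↦ true; damp ↦ true

Try cyan = false.
(wind) alone gives wind = true.
(teal) alone gives teal = true.
(damp) alone gives damp = true.
(warm) alone gives warm = true.
(!sun) alone gives sun = false.
All clauses hold; hail can take either value.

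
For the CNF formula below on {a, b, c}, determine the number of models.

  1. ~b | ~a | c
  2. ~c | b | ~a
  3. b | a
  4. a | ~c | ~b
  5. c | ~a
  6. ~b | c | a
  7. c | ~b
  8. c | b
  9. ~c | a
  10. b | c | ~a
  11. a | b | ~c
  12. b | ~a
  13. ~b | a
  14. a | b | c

There are 2^3 = 8 truth assignments over (a, b, c).
Check each against the 14 clauses (columns in the order a, b, c):
  F F F  ✗ fails (b | a)
  F F T  ✗ fails (b | a)
  F T F  ✗ fails (~b | c | a)
  F T T  ✗ fails (a | ~c | ~b)
  T F F  ✗ fails (c | ~a)
  T F T  ✗ fails (~c | b | ~a)
  T T F  ✗ fails (~b | ~a | c)
  T T T  ✓ satisfies all
1 of the 8 rows is a model.

1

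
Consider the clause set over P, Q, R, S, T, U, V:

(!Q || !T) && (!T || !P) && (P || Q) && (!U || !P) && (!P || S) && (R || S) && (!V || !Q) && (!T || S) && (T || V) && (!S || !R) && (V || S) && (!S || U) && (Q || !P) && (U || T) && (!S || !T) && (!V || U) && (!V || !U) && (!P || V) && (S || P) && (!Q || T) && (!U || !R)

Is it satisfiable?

No

Case Q = false:
Unit clause (P) forces P = true.
That conflicts with the unit clause (!P).
That branch fails; take Q = true instead.
Unit clause (!T) forces T = false.
That conflicts with the unit clause (T).
Neither Q = true nor Q = false works.
No assignment satisfies every clause.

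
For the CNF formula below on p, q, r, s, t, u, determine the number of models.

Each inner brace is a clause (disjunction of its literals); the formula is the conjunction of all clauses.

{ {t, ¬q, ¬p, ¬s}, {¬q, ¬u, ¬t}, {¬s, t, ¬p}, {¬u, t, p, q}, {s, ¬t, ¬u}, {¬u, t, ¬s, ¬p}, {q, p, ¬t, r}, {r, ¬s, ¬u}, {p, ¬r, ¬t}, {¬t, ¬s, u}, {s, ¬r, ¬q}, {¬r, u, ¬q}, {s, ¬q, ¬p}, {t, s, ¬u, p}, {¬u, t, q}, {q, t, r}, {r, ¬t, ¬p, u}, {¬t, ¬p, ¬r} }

There are 2^6 = 64 truth assignments over (p, q, r, s, t, u).
Split on p. With p = True, the clauses containing p are satisfied and ¬p drops from the rest; 1 of the 2^5 = 32 assignments to the other variables satisfy what remains.
With p = False, by the same count on the reduced clause set, 6 assignments work.
(One model: p=F, q=F, r=T, s=F, t=F, u=F.)
Total: 1 + 6 = 7.

7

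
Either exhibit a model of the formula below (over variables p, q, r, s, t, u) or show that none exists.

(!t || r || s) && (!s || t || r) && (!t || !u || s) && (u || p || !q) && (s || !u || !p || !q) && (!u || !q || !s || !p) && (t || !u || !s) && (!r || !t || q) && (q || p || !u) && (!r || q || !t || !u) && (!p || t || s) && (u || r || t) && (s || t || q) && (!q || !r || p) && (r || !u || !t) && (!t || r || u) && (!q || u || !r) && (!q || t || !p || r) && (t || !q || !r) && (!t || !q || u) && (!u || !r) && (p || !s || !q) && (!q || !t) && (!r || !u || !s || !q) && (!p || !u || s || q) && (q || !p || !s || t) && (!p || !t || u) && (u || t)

p=false,  q=true,  r=false,  s=false,  t=false,  u=true

Suppose u = true.
(!r) alone gives r = false.
(!t) alone gives t = false.
(!s) alone gives s = false.
(!p) alone gives p = false.
(q) alone gives q = true.
This assignment satisfies each clause.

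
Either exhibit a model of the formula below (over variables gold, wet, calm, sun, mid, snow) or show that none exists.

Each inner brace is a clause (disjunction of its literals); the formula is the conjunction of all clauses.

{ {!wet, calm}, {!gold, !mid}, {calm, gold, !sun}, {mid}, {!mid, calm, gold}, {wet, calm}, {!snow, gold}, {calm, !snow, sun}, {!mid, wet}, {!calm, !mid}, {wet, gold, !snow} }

UNSATISFIABLE

From the singleton clause (mid), mid = true.
From the singleton clause (!gold), gold = false.
From the singleton clause (calm), calm = true.
That conflicts with the unit clause (!calm).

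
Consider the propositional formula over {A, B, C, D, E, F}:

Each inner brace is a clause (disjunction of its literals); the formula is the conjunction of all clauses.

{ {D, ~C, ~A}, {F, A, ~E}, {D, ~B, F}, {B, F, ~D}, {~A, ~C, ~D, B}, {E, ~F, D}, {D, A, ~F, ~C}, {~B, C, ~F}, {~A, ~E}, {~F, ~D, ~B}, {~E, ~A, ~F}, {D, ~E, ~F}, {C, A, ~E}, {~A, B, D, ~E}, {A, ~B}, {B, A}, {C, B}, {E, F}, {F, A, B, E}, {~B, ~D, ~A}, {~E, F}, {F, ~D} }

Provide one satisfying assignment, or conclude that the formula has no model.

Suppose A = 0.
Unit clause (~B) forces B = 0.
That conflicts with the unit clause (B).
That branch fails; take A = 1 instead.
Unit clause (~E) forces E = 0.
Unit clause (F) forces F = 1.
Unit clause (D) forces D = 1.
Unit clause (~B) forces B = 0.
Unit clause (~C) forces C = 0.
That conflicts with the unit clause (C).
Both values of A lead to a conflict.

UNSATISFIABLE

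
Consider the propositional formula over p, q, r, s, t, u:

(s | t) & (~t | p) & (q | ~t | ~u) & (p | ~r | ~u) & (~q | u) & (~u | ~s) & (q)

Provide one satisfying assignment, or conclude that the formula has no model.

(q) alone gives q = 1.
(u) alone gives u = 1.
(~s) alone gives s = 0.
(t) alone gives t = 1.
(p) alone gives p = 1.
Every clause is now satisfied; r is unconstrained.

p: 1,  q: 1,  r: 0,  s: 0,  t: 1,  u: 1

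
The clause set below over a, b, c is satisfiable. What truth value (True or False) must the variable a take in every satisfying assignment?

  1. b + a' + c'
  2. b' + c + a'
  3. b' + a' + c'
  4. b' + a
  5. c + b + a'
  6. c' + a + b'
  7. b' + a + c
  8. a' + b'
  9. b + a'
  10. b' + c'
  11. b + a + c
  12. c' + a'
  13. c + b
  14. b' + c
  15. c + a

False

Suppose a = 1.
Unit clause (b') forces b = 0.
But (b) is also a unit clause — contradiction.
So every satisfying assignment has a = False.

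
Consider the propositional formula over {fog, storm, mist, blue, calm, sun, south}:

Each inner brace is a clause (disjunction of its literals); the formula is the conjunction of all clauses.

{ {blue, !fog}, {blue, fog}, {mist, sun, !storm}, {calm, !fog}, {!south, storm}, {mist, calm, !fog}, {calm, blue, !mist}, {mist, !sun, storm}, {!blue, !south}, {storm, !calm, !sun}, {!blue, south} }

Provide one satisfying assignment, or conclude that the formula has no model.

Suppose blue = true.
(!south) alone gives south = false.
That conflicts with the unit clause (south).
So blue must be the other value — set blue = false.
(!fog) alone gives fog = false.
That conflicts with the unit clause (fog).
Either choice for blue ends in contradiction.

UNSATISFIABLE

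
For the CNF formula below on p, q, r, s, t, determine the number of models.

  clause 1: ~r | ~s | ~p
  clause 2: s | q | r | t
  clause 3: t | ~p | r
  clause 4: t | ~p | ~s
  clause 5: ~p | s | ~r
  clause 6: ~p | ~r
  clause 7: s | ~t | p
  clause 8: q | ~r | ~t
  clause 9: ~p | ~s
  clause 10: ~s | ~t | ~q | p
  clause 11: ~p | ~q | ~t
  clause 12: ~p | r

There are 2^5 = 32 truth assignments over (p, q, r, s, t).
Split on t. With t = 1, the clauses containing t are satisfied and ~t drops from the rest; 1 of the 2^4 = 16 assignments to the other variables satisfy what remains.
With t = 0, by the same count on the reduced clause set, 7 assignments work.
(One model: p=F, q=F, r=F, s=T, t=F.)
Total: 1 + 7 = 8.

8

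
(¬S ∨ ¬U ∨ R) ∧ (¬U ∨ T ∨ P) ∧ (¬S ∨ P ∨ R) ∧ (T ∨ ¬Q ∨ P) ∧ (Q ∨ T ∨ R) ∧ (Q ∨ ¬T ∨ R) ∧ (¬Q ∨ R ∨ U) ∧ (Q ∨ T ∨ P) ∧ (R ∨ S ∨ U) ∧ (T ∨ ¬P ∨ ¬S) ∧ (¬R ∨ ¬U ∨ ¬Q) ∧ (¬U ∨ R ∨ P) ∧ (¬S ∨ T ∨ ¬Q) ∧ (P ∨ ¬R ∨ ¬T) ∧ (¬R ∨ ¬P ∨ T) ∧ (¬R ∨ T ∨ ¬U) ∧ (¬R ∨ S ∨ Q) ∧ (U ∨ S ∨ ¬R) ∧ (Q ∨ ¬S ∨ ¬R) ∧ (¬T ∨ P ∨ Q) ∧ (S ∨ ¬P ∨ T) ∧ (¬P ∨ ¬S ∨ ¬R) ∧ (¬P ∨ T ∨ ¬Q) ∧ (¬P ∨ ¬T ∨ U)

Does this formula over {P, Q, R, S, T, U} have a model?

Yes

Suppose S = False.
Suppose R = False.
Unit clause (U) forces U = True.
Unit clause (P) forces P = True.
Unit clause (T) forces T = True.
Unit clause (Q) forces Q = True.
This assignment satisfies each clause.
A satisfying assignment: P ↦ True,  Q ↦ True,  R ↦ False,  S ↦ False,  T ↦ True,  U ↦ True.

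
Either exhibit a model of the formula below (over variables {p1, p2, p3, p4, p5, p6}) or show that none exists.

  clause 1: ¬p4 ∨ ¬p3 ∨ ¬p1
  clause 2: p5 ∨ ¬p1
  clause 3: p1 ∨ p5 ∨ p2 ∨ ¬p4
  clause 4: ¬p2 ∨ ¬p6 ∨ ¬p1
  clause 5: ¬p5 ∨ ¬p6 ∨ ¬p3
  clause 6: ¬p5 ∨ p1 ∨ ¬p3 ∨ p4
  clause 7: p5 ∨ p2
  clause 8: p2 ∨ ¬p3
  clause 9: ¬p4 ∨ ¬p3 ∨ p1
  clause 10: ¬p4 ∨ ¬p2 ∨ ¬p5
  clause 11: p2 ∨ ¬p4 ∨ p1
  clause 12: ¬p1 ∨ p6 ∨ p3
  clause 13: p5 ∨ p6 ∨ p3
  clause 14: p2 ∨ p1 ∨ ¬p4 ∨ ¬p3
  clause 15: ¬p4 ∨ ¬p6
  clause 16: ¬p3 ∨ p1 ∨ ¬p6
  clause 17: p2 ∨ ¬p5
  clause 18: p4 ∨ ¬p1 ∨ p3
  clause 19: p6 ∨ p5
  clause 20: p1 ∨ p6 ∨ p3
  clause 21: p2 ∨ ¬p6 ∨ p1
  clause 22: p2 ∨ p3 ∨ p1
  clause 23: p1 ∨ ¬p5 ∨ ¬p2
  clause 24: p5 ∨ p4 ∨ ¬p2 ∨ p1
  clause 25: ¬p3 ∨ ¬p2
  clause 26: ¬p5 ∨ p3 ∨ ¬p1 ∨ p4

Case p5 = True:
The clause (p2) is unit, so p2 = True.
The clause (¬p4) is unit, so p4 = False.
The clause (p1) is unit, so p1 = True.
The clause (¬p6) is unit, so p6 = False.
The clause (p3) is unit, so p3 = True.
That conflicts with the unit clause (¬p3).
So p5 must be the other value — set p5 = False.
The clause (¬p1) is unit, so p1 = False.
The clause (p2) is unit, so p2 = True.
The clause (p6) is unit, so p6 = True.
The clause (¬p4) is unit, so p4 = False.
That conflicts with the unit clause (p4).
Both values of p5 lead to a conflict.

UNSATISFIABLE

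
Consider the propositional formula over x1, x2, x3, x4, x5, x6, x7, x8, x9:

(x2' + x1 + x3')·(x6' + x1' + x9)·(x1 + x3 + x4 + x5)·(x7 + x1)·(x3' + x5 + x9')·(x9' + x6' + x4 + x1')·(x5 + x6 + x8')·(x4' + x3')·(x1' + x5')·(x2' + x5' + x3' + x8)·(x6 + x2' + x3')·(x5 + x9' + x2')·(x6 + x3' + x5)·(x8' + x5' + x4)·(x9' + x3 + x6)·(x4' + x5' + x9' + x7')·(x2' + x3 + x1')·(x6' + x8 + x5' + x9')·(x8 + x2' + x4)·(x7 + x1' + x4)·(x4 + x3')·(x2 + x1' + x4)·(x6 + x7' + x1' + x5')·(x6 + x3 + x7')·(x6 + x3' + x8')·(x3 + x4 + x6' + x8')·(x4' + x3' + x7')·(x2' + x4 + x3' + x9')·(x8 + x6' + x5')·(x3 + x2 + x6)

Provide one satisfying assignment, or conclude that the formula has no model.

x1: 0,  x2: 0,  x3: 0,  x4: 1,  x5: 0,  x6: 1,  x7: 1,  x8: 1,  x9: 1

Try x7 = 1.
Try x4 = 1.
From the singleton clause (x3'), x3 = 0.
From the singleton clause (x6), x6 = 1.
Try x1 = 0.
Try x5 = 0.
Try x9 = 1.
From the singleton clause (x2'), x2 = 0.
All clauses hold; x8 can take either value.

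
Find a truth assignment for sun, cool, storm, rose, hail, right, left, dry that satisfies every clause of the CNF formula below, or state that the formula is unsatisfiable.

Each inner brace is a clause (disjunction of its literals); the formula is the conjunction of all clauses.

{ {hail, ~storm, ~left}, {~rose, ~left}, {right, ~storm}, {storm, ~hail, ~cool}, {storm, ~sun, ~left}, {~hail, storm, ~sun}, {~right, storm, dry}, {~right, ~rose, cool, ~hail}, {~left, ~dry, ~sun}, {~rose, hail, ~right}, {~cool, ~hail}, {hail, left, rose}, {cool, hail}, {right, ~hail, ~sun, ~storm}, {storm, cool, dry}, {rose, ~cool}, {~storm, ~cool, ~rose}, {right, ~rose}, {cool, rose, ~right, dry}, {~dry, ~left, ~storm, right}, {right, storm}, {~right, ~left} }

Suppose rose = 0.
From the singleton clause (~cool), cool = 0.
From the singleton clause (hail), hail = 1.
Suppose right = 1.
From the singleton clause (dry), dry = 1.
From the singleton clause (~left), left = 0.
Suppose storm = 1.
All clauses hold; sun can take either value.

sun ↦ 0,  cool ↦ 0,  storm ↦ 1,  rose ↦ 0,  hail ↦ 1,  right ↦ 1,  left ↦ 0,  dry ↦ 1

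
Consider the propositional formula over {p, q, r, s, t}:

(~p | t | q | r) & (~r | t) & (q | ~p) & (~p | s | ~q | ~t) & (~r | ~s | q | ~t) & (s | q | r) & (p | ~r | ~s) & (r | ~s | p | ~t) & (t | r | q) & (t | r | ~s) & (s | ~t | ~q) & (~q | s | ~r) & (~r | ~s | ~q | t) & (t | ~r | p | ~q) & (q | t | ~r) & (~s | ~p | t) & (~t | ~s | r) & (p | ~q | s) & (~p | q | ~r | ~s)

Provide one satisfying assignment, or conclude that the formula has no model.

Suppose r = 1.
(t) alone gives t = 1.
Suppose q = 1.
(s) alone gives s = 1.
(p) alone gives p = 1.
This assignment satisfies each clause.

p=1, q=1, r=1, s=1, t=1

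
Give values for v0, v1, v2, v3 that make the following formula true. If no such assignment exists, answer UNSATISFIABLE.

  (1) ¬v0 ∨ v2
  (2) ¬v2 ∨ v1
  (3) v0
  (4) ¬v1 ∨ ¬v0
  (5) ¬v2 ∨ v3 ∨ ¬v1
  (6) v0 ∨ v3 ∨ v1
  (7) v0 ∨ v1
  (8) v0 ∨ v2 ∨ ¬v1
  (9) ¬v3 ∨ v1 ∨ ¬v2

UNSATISFIABLE

From the singleton clause (v0), v0 = True.
From the singleton clause (v2), v2 = True.
From the singleton clause (v1), v1 = True.
But (¬v1) is also a unit clause — contradiction.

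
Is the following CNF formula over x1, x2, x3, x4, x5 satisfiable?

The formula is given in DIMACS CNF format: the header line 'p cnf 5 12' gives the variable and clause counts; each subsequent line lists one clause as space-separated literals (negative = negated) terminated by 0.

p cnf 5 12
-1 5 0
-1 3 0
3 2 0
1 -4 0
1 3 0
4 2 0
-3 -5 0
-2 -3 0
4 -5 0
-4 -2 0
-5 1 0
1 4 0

Branch on x1: set x1 = False.
(¬x4) alone gives x4 = False.
But (x4) is also a unit clause — contradiction.
Undo x1 and try x1 = True.
(x5) alone gives x5 = True.
(x3) alone gives x3 = True.
But (¬x3) is also a unit clause — contradiction.
Both values of x1 lead to a conflict.
No assignment satisfies every clause.

No, unsatisfiable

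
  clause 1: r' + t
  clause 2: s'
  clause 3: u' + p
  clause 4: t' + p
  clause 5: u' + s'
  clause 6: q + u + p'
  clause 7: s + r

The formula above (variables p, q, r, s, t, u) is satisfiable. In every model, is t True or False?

True

Suppose t = 0.
From the singleton clause (r'), r = 0.
From the singleton clause (s'), s = 0.
But (s) is also a unit clause — contradiction.
So every satisfying assignment has t = True.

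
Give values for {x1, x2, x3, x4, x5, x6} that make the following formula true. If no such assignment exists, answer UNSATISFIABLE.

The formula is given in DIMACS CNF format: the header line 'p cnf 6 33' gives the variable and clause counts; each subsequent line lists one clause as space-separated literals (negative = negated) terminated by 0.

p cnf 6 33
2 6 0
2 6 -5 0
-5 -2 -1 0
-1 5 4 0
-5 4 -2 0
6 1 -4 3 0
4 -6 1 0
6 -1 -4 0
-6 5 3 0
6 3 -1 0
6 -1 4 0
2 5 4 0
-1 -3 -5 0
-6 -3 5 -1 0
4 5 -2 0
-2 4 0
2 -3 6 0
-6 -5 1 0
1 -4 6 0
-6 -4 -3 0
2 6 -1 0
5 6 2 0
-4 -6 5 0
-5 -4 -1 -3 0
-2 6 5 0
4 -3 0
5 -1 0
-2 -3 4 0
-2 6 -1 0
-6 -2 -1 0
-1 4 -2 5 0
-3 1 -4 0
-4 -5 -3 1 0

Case x2 = False:
Unit clause (x6) forces x6 = True.
Case x4 = True:
Unit clause (¬x3) forces x3 = False.
Unit clause (x5) forces x5 = True.
Unit clause (x1) forces x1 = True.
Every clause now holds.

x1=True, x2=False, x3=False, x4=True, x5=True, x6=True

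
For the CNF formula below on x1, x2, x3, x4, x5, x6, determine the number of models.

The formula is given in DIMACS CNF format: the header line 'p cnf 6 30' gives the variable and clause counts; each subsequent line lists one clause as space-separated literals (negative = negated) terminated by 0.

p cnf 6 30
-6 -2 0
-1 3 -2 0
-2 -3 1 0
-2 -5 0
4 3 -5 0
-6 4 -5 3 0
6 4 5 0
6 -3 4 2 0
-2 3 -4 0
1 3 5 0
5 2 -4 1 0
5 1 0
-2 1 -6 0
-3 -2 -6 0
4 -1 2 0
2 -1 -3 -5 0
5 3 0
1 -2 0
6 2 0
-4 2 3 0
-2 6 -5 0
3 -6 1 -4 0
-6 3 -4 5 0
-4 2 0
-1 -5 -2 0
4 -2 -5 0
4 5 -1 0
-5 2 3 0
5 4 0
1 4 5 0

2

There are 2^6 = 64 truth assignments over (x1, x2, x3, x4, x5, x6).
Split on x5. With x5 = True, the clauses containing x5 are satisfied and ¬x5 drops from the rest; 1 of the 2^5 = 32 assignments to the other variables satisfy what remains.
With x5 = False, by the same count on the reduced clause set, 1 assignment works.
Total: 1 + 1 = 2.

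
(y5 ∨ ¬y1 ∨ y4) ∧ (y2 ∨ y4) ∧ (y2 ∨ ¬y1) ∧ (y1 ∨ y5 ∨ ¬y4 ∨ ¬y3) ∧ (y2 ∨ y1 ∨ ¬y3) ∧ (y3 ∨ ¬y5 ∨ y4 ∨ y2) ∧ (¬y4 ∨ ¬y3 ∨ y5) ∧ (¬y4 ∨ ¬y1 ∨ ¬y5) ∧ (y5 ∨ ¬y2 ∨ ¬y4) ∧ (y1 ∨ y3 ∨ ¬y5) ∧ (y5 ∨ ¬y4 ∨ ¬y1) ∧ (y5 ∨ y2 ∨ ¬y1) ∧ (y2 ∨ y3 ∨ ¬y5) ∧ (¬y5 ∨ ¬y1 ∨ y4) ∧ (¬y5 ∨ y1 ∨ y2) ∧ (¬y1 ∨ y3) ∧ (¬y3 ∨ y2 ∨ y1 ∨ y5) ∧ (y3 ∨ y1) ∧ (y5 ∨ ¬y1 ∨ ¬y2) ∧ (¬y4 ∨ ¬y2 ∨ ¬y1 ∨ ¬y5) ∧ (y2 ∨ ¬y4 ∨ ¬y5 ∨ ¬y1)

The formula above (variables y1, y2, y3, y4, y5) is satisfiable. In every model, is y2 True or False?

True

Suppose y2 = False.
(y4) alone gives y4 = True.
(¬y1) alone gives y1 = False.
(¬y3) alone gives y3 = False.
But (y3) is also a unit clause — contradiction.
So every satisfying assignment has y2 = True.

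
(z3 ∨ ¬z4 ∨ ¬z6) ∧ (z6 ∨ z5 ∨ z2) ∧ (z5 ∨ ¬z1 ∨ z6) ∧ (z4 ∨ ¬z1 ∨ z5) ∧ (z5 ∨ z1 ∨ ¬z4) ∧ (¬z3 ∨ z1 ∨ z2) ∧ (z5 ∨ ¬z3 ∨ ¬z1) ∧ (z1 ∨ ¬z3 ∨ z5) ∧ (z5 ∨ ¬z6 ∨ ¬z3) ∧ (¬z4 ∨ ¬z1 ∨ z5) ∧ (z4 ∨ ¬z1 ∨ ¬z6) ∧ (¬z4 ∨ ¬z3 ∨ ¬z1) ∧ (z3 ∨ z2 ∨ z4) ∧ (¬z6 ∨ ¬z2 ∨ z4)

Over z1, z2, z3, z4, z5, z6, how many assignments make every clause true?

12

There are 2^6 = 64 truth assignments over (z1, z2, z3, z4, z5, z6).
Split on z4. With z4 = True, the clauses containing z4 are satisfied and ¬z4 drops from the rest; 6 of the 2^5 = 32 assignments to the other variables satisfy what remains.
With z4 = False, by the same count on the reduced clause set, 6 assignments work.
(One model: z1=F, z2=F, z3=F, z4=T, z5=T, z6=F.)
Total: 6 + 6 = 12.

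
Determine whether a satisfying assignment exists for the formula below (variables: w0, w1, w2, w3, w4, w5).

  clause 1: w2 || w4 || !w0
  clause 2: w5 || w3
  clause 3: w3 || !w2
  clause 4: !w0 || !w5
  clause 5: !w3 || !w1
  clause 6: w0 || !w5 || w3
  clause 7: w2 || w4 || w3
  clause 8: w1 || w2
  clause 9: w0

Unit clause (w0) forces w0 = true.
Unit clause (!w5) forces w5 = false.
Unit clause (w3) forces w3 = true.
Unit clause (!w1) forces w1 = false.
Unit clause (w2) forces w2 = true.
Every clause is now satisfied; w4 is unconstrained.
A satisfying assignment: w0=true; w1=false; w2=true; w3=true; w4=true; w5=false.

Satisfiable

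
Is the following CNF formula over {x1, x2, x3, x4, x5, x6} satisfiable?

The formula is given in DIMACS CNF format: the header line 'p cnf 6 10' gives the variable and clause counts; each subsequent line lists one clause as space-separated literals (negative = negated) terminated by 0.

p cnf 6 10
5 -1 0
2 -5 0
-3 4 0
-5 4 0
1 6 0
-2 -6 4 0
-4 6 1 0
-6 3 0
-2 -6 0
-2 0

(¬x2) alone gives x2 = False.
(¬x5) alone gives x5 = False.
(¬x1) alone gives x1 = False.
(x6) alone gives x6 = True.
(x3) alone gives x3 = True.
(x4) alone gives x4 = True.
All clauses are satisfied.
A satisfying assignment: x1: False, x2: False, x3: True, x4: True, x5: False, x6: True.

Yes, satisfiable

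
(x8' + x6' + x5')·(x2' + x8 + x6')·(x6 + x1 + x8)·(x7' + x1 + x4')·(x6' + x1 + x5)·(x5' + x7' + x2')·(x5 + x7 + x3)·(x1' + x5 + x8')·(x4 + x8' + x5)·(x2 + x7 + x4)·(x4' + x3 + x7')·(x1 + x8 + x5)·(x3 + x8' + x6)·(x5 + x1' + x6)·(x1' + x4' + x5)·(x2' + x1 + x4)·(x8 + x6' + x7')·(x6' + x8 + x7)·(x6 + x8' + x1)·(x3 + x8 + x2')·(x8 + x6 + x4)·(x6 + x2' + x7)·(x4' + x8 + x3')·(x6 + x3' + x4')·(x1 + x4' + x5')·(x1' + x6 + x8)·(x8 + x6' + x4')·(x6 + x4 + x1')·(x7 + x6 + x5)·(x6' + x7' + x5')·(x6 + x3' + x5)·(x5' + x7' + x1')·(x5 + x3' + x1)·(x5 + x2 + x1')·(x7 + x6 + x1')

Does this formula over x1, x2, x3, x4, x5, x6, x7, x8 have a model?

Suppose x8 = 0.
Suppose x2 = 0.
Suppose x6 = 1.
(x7') alone gives x7 = 0.
Now (x7) is unsatisfied and unit — conflict.
Undo x6 and try x6 = 0.
(x1) alone gives x1 = 1.
Now (x1') is unsatisfied and unit — conflict.
Both values of x6 lead to a conflict.
Undo x2 and try x2 = 1.
(x6') alone gives x6 = 0.
(x1) alone gives x1 = 1.
Now (x1') is unsatisfied and unit — conflict.
Both values of x2 lead to a conflict.
Undo x8 and try x8 = 1.
Suppose x6 = 0.
(x3) alone gives x3 = 1.
(x1) alone gives x1 = 1.
(x5) alone gives x5 = 1.
(x4') alone gives x4 = 0.
Now (x4) is unsatisfied and unit — conflict.
Undo x6 and try x6 = 1.
(x5') alone gives x5 = 0.
(x1) alone gives x1 = 1.
Now (x1') is unsatisfied and unit — conflict.
Both values of x6 lead to a conflict.
Both values of x8 lead to a conflict.
No assignment satisfies every clause.

No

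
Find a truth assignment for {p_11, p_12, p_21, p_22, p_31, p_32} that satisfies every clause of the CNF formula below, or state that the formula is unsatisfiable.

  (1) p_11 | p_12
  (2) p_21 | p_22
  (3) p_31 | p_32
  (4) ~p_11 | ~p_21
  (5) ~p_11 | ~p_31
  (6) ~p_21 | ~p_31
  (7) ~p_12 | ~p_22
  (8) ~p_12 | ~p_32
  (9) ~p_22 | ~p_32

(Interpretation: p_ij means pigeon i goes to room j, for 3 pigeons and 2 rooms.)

Suppose p_11 = 1.
The clause (~p_21) is unit, so p_21 = 0.
The clause (p_22) is unit, so p_22 = 1.
The clause (~p_31) is unit, so p_31 = 0.
The clause (p_32) is unit, so p_32 = 1.
That conflicts with the unit clause (~p_32).
So p_11 must be the other value — set p_11 = 0.
The clause (p_12) is unit, so p_12 = 1.
The clause (~p_22) is unit, so p_22 = 0.
The clause (p_21) is unit, so p_21 = 1.
The clause (~p_31) is unit, so p_31 = 0.
The clause (p_32) is unit, so p_32 = 1.
That conflicts with the unit clause (~p_32).
Neither p_11 = 1 nor p_11 = 0 works.

UNSATISFIABLE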